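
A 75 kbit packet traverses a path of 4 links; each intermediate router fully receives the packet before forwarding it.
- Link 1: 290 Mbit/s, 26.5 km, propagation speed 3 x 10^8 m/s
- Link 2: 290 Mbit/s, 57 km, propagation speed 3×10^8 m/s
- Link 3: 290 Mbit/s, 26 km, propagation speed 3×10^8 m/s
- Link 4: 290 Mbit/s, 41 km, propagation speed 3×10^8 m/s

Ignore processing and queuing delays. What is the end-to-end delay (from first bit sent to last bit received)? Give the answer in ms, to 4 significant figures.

L = 75000 bits.
Transmission delay per hop = L/R = 75000/290000000 = 0.258621 ms; 4 hops → 1.03448 ms.
Propagation delays (d/s per hop): 0.0883333, 0.19, 0.0866667, 0.136667 ms; sum = 0.501667 ms.
End-to-end = 1.536 ms.

1.536 ms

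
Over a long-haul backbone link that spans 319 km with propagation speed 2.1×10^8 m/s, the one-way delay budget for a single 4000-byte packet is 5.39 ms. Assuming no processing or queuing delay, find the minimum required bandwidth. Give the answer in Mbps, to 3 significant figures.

8.27 Mbps

L = 32000 bits.
Propagation delay = 319000 / 210000000 = 1.51905 ms.
Transmission budget = 5.39 − 1.51905 = 3.87095 ms.
R ≥ L / t_tx = 32000 bits / 0.00387095 s = 8.27 Mbps.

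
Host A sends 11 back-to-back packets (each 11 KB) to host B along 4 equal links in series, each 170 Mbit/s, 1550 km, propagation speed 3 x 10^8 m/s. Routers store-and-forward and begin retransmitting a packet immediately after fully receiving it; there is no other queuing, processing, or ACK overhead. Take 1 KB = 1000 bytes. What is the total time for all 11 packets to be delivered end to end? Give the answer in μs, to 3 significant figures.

27900 μs

Per-hop transmission t_tx = L/R = 88000/170000000 = 517.647 μs.
Per-hop propagation t_prop = 1550000/300000000 = 5166.67 μs.
Pipeline fill: first packet needs 4·t_tx to clear all hops; remaining 10 packets each add one t_tx.
Total = (4+11-1)·t_tx + 4·t_prop = 14·517.647 + 4·5166.67 = 27900 μs.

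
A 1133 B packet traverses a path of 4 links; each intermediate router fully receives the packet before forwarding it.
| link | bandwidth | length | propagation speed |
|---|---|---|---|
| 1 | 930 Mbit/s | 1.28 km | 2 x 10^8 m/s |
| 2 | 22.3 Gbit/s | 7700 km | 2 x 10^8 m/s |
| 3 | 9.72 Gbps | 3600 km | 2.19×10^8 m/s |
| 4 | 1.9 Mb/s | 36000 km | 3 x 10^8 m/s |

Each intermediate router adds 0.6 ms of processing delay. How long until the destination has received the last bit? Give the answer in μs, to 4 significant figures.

181500 μs

L = 1133 × 8 = 9064 bits.
Transmission delays (L/R per hop): 9.74624, 0.406457, 0.93251, 4770.53 μs; sum = 4781.61 μs.
Propagation delays (d/s per hop): 6.4, 38500, 16438.4, 120000 μs; sum = 174945 μs.
Processing at 3 router(s): 3 × 0.6 ms = 1800 μs.
End-to-end = 181500 μs.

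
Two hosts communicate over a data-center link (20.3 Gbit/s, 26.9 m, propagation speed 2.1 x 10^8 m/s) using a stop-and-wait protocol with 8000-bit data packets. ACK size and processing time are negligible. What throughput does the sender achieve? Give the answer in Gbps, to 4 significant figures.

12.30 Gbps

t_tx = L/R = 8000/20300000000 = 3.94089e-07 s.
t_prop = 26.9/210000000 = 1.28095e-07 s; RTT = 2.5619e-07 s.
Cycle = t_tx + RTT = 6.50279e-07 s.
Throughput = L / cycle = 8000 / 6.50279e-07 = 12.30 Gbps.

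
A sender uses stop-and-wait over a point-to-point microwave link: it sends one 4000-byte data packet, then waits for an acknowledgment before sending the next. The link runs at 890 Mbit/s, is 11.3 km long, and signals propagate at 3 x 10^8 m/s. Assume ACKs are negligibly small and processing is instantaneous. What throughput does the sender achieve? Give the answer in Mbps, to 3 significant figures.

288 Mbps

t_tx = L/R = 32000/890000000 = 3.59551e-05 s.
t_prop = 11300/300000000 = 3.76667e-05 s; RTT = 7.53333e-05 s.
Cycle = t_tx + RTT = 0.000111288 s.
Throughput = L / cycle = 32000 / 0.000111288 = 288 Mbps.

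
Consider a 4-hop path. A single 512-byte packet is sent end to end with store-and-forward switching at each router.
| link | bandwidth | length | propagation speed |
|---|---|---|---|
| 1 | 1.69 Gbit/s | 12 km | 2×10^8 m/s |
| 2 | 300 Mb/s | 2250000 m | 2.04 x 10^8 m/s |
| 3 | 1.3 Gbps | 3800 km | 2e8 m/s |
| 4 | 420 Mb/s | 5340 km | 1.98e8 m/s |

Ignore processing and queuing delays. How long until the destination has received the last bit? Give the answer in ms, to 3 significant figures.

L = 512 × 8 = 4096 bits.
Transmission delays (L/R per hop): 0.00242367, 0.0136533, 0.00315077, 0.00975238 ms; sum = 0.0289802 ms.
Propagation delays (d/s per hop): 0.06, 11.0294, 19, 26.9697 ms; sum = 57.0591 ms.
End-to-end = 57.1 ms.

57.1 ms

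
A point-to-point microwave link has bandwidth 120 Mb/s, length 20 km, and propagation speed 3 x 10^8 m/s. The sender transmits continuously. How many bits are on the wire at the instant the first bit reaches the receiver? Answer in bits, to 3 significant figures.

8000 bits

Propagation delay = 20000 / 300000000 = 6.66667e-05 s.
BDP = R × t_prop = 120000000 × 6.66667e-05 = 8000 bits.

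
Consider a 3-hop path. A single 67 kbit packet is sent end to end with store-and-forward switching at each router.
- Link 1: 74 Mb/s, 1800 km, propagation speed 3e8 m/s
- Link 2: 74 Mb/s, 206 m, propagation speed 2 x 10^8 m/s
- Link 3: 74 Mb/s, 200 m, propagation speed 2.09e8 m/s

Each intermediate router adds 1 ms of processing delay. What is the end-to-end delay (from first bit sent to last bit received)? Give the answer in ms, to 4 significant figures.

L = 67000 bits.
Transmission delay per hop = L/R = 67000/74000000 = 0.905405 ms; 3 hops → 2.71622 ms.
Propagation delays (d/s per hop): 6, 0.00103, 0.000956938 ms; sum = 6.00199 ms.
Processing at 2 router(s): 2 × 1 ms = 2 ms.
End-to-end = 10.72 ms.

10.72 ms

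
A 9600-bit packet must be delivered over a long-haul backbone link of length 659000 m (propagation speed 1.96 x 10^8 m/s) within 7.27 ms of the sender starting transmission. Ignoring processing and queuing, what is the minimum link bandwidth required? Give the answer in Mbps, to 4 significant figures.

Propagation delay = 659000 / 196000000 = 3.36224 ms.
Transmission budget = 7.27 − 3.36224 = 3.90776 ms.
R ≥ L / t_tx = 9600 bits / 0.00390776 s = 2.457 Mbps.

2.457 Mbps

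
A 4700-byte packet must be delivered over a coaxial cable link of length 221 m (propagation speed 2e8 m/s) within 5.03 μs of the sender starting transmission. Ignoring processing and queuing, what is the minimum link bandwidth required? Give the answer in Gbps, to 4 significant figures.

L = 37600 bits.
Propagation delay = 221 / 200000000 = 1.105 μs.
Transmission budget = 5.03 − 1.105 = 3.925 μs.
R ≥ L / t_tx = 37600 bits / 3.925e-06 s = 9.580 Gbps.

9.580 Gbps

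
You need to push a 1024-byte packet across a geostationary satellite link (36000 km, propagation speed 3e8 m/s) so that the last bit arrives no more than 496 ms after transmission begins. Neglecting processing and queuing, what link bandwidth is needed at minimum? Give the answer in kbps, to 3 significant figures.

L = 8192 bits.
Propagation delay = 36000000 / 300000000 = 120 ms.
Transmission budget = 496 − 120 = 376 ms.
R ≥ L / t_tx = 8192 bits / 0.376 s = 21.8 kbps.

21.8 kbps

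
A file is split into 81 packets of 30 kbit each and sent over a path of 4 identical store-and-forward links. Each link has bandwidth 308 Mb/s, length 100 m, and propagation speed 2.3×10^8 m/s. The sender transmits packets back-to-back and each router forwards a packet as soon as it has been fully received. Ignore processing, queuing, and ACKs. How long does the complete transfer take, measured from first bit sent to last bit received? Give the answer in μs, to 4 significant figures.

8184 μs

Per-hop transmission t_tx = L/R = 30000/308000000 = 97.4026 μs.
Per-hop propagation t_prop = 100/2.3e+08 = 0.434783 μs.
Pipeline fill: first packet needs 4·t_tx to clear all hops; remaining 80 packets each add one t_tx.
Total = (4+81-1)·t_tx + 4·t_prop = 84·97.4026 + 4·0.434783 = 8184 μs.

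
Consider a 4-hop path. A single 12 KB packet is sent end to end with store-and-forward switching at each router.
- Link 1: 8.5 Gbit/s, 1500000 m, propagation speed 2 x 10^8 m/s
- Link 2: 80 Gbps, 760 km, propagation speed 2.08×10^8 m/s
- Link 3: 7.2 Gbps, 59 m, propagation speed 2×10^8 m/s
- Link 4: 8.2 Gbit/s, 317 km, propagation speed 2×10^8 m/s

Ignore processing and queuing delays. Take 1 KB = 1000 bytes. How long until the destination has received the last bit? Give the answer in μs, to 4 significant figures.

12780 μs

L = 96000 bits.
Transmission delays (L/R per hop): 11.2941, 1.2, 13.3333, 11.7073 μs; sum = 37.5348 μs.
Propagation delays (d/s per hop): 7500, 3653.85, 0.295, 1585 μs; sum = 12739.1 μs.
End-to-end = 12780 μs.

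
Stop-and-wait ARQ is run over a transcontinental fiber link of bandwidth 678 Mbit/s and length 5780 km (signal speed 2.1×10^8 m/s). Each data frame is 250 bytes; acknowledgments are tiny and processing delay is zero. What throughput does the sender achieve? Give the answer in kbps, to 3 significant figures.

t_tx = L/R = 2000/678000000 = 2.94985e-06 s.
t_prop = 5780000/210000000 = 0.0275238 s; RTT = 0.0550476 s.
Cycle = t_tx + RTT = 0.0550506 s.
Throughput = L / cycle = 2000 / 0.0550506 = 36.3 kbps.

36.3 kbps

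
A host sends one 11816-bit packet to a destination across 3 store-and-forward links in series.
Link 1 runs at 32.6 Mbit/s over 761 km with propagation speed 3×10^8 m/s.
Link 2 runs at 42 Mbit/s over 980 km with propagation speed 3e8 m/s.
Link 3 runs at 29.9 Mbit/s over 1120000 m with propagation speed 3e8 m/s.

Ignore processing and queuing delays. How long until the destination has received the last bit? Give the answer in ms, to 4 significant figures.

Transmission delays (L/R per hop): 0.362454, 0.281333, 0.395184 ms; sum = 1.03897 ms.
Propagation delays (d/s per hop): 2.53667, 3.26667, 3.73333 ms; sum = 9.53667 ms.
End-to-end = 10.58 ms.

10.58 ms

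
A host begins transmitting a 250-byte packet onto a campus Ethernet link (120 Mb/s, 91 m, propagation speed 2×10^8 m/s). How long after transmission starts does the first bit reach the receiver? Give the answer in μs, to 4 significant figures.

0.4550 μs

First bit experiences only propagation delay: d/s = 91/200000000 = 0.4550 μs.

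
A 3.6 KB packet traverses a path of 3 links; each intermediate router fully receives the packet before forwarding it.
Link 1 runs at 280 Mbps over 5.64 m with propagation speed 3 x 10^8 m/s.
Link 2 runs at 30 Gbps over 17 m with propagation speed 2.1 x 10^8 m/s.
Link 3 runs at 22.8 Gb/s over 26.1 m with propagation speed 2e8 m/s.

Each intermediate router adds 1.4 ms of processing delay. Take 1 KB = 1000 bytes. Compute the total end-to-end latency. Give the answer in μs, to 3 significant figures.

L = 28800 bits.
Transmission delays (L/R per hop): 102.857, 0.96, 1.26316 μs; sum = 105.08 μs.
Propagation delays (d/s per hop): 0.0188, 0.0809524, 0.1305 μs; sum = 0.230252 μs.
Processing at 2 router(s): 2 × 1.4 ms = 2800 μs.
End-to-end = 2910 μs.

2910 μs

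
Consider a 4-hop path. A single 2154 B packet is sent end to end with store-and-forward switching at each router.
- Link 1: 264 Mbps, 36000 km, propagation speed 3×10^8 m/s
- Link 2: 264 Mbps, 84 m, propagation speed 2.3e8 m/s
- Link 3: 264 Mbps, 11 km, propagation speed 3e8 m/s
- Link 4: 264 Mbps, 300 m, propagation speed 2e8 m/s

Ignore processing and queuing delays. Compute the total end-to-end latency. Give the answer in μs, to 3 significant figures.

120000 μs

L = 2154 × 8 = 17232 bits.
Transmission delay per hop = L/R = 17232/264000000 = 65.2727 μs; 4 hops → 261.091 μs.
Propagation delays (d/s per hop): 120000, 0.365217, 36.6667, 1.5 μs; sum = 120039 μs.
End-to-end = 120000 μs.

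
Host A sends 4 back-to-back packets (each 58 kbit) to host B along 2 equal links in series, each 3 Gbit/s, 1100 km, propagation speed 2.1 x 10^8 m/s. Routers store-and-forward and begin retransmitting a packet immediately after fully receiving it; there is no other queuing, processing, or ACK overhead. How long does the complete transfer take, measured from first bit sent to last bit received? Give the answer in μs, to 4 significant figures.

Per-hop transmission t_tx = L/R = 58000/3000000000 = 19.3333 μs.
Per-hop propagation t_prop = 1100000/210000000 = 5238.1 μs.
Pipeline fill: first packet needs 2·t_tx to clear all hops; remaining 3 packets each add one t_tx.
Total = (2+4-1)·t_tx + 2·t_prop = 5·19.3333 + 2·5238.1 = 10570 μs.

10570 μs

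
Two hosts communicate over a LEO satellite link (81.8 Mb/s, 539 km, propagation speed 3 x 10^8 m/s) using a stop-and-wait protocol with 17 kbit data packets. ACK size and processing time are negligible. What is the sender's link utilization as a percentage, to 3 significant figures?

5.47 %

t_tx = L/R = 17000/81800000 = 0.000207824 s.
t_prop = 539000/300000000 = 0.00179667 s; RTT = 0.00359333 s.
Cycle = t_tx + RTT = 0.00380116 s.
Utilization = t_tx / cycle = 0.000207824/0.00380116 = 5.47 %.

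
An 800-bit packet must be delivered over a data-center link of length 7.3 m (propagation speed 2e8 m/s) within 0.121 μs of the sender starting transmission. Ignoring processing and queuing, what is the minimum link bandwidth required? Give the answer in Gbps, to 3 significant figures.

Propagation delay = 7.3 / 200000000 = 0.0365 μs.
Transmission budget = 0.121 − 0.0365 = 0.0845 μs.
R ≥ L / t_tx = 800 bits / 8.45e-08 s = 9.47 Gbps.

9.47 Gbps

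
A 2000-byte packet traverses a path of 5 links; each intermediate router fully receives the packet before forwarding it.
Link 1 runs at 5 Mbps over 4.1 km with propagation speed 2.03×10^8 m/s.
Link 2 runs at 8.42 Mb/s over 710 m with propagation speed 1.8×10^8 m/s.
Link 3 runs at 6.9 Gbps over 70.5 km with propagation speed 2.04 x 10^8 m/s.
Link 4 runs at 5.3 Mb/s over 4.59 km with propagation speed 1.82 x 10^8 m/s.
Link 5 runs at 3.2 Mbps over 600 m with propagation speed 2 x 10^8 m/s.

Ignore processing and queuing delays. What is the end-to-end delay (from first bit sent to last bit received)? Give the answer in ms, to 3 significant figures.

13.5 ms

L = 2000 × 8 = 16000 bits.
Transmission delays (L/R per hop): 3.2, 1.90024, 0.00231884, 3.01887, 5 ms; sum = 13.1214 ms.
Propagation delays (d/s per hop): 0.020197, 0.00394444, 0.345588, 0.0252198, 0.003 ms; sum = 0.39795 ms.
End-to-end = 13.5 ms.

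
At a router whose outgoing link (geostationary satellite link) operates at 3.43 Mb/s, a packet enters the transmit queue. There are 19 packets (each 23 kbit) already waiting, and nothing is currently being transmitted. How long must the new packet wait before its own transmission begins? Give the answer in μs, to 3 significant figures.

Each queued packet: L/R = 23000/3430000 = 6705.54 μs.
19 queued → 127405 μs.
Queuing delay = 127000 μs.

127000 μs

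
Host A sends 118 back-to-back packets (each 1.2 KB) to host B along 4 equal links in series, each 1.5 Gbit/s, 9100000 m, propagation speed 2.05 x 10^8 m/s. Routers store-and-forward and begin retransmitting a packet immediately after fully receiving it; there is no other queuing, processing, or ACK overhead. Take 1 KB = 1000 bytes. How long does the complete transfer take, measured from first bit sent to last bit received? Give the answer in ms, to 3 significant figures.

178 ms

Per-hop transmission t_tx = L/R = 9600/1500000000 = 0.0064 ms.
Per-hop propagation t_prop = 9100000/2.05e+08 = 44.3902 ms.
Pipeline fill: first packet needs 4·t_tx to clear all hops; remaining 117 packets each add one t_tx.
Total = (4+118-1)·t_tx + 4·t_prop = 121·0.0064 + 4·44.3902 = 178 ms.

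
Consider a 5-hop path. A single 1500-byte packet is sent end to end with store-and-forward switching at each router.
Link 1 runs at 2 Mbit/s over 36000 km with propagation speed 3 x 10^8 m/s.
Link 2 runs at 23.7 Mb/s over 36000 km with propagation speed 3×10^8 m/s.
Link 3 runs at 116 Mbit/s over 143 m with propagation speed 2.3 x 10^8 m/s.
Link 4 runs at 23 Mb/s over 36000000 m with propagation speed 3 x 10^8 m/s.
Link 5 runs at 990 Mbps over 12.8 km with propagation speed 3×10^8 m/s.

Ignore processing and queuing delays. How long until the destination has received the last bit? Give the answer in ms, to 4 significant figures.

L = 1500 × 8 = 12000 bits.
Transmission delays (L/R per hop): 6, 0.506329, 0.103448, 0.521739, 0.0121212 ms; sum = 7.14364 ms.
Propagation delays (d/s per hop): 120, 120, 0.000621739, 120, 0.0426667 ms; sum = 360.043 ms.
End-to-end = 367.2 ms.

367.2 ms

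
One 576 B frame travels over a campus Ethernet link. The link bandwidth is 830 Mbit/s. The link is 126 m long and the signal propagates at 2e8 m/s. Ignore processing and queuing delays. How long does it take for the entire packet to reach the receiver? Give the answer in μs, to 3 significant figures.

6.18 μs

L = 576 × 8 = 4608 bits.
Transmission delay = L/R = 4608 / 830000000 = 5.55181 μs.
Propagation delay = d/s = 126 m / 200000000 m/s = 0.63 μs.
Total = 6.18 μs.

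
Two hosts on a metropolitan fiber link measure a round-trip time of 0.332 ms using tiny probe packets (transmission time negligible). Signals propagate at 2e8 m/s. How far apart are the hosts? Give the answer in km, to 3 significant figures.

33.2 km

One-way propagation = RTT/2 = 0.166 ms.
d = s × t = 200000000 × 0.000166 = 33.2 km.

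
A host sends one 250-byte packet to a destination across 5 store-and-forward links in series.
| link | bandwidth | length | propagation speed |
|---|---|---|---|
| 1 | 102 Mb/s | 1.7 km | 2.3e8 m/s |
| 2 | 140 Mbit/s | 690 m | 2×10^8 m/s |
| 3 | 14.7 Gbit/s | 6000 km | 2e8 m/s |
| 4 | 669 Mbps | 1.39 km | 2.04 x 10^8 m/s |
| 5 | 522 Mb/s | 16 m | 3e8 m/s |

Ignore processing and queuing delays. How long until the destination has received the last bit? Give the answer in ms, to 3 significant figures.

30.1 ms

L = 250 × 8 = 2000 bits.
Transmission delays (L/R per hop): 0.0196078, 0.0142857, 0.000136054, 0.00298954, 0.00383142 ms; sum = 0.0408506 ms.
Propagation delays (d/s per hop): 0.0073913, 0.00345, 30, 0.00681373, 5.33333e-05 ms; sum = 30.0177 ms.
End-to-end = 30.1 ms.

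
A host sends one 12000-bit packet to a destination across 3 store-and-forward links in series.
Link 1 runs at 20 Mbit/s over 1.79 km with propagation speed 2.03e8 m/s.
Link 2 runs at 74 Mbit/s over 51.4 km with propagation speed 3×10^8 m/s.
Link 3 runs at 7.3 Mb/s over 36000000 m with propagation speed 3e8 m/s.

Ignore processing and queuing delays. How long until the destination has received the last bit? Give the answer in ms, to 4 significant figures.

Transmission delays (L/R per hop): 0.6, 0.162162, 1.64384 ms; sum = 2.406 ms.
Propagation delays (d/s per hop): 0.00881773, 0.171333, 120 ms; sum = 120.18 ms.
End-to-end = 122.6 ms.

122.6 ms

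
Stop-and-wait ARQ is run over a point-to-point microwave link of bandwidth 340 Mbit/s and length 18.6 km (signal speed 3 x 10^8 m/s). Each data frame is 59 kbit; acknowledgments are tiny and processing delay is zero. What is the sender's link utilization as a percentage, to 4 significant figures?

58.32 %

t_tx = L/R = 59000/340000000 = 0.000173529 s.
t_prop = 18600/300000000 = 6.2e-05 s; RTT = 0.000124 s.
Cycle = t_tx + RTT = 0.000297529 s.
Utilization = t_tx / cycle = 0.000173529/0.000297529 = 58.32 %.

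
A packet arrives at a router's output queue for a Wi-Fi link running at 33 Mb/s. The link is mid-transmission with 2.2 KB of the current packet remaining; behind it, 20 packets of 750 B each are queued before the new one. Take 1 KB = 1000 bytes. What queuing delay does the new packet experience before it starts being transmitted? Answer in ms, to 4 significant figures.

Each queued packet: L/R = 6000/33000000 = 0.181818 ms.
20 queued → 3.63636 ms.
Plus remaining 17600 bits of current packet: 0.533333 ms.
Queuing delay = 4.170 ms.

4.170 ms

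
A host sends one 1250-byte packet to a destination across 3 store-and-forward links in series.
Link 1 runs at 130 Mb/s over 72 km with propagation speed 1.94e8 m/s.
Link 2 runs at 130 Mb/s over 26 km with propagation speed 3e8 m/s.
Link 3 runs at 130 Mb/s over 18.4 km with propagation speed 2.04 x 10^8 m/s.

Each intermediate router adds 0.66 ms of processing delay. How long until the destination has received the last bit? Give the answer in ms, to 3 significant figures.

L = 1250 × 8 = 10000 bits.
Transmission delay per hop = L/R = 10000/130000000 = 0.0769231 ms; 3 hops → 0.230769 ms.
Propagation delays (d/s per hop): 0.371134, 0.0866667, 0.0901961 ms; sum = 0.547997 ms.
Processing at 2 router(s): 2 × 0.66 ms = 1.32 ms.
End-to-end = 2.10 ms.

2.10 ms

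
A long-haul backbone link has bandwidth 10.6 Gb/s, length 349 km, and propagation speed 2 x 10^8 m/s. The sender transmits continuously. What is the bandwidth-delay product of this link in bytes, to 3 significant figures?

2310000 bytes

Propagation delay = 349000 / 200000000 = 0.001745 s.
BDP = R × t_prop = 10600000000 × 0.001745 = 18497000 bits.
In bytes: 18497000/8 = 2310000 bytes.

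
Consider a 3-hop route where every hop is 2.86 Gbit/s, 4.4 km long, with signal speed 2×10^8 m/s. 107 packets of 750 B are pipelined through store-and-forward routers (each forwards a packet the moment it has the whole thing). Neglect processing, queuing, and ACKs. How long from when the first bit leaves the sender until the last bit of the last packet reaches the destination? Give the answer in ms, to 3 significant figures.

Per-hop transmission t_tx = L/R = 6000/2860000000 = 0.0020979 ms.
Per-hop propagation t_prop = 4400/200000000 = 0.022 ms.
Pipeline fill: first packet needs 3·t_tx to clear all hops; remaining 106 packets each add one t_tx.
Total = (3+107-1)·t_tx + 3·t_prop = 109·0.0020979 + 3·0.022 = 0.295 ms.

0.295 ms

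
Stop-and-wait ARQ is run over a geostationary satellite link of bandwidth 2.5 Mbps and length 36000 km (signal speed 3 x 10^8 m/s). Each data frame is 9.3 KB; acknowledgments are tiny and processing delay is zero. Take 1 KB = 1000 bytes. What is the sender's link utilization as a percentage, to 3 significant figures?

t_tx = L/R = 74400/2500000 = 0.02976 s.
t_prop = 36000000/300000000 = 0.12 s; RTT = 0.24 s.
Cycle = t_tx + RTT = 0.26976 s.
Utilization = t_tx / cycle = 0.02976/0.26976 = 11.0 %.

11.0 %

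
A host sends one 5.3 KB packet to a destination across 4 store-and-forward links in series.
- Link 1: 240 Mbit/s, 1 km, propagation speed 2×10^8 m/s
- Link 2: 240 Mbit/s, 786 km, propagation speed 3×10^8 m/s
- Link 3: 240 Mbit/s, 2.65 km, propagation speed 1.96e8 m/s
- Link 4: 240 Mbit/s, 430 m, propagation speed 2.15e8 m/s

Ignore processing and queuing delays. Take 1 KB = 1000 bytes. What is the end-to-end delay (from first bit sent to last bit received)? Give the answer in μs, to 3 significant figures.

L = 42400 bits.
Transmission delay per hop = L/R = 42400/240000000 = 176.667 μs; 4 hops → 706.667 μs.
Propagation delays (d/s per hop): 5, 2620, 13.5204, 2 μs; sum = 2640.52 μs.
End-to-end = 3350 μs.

3350 μs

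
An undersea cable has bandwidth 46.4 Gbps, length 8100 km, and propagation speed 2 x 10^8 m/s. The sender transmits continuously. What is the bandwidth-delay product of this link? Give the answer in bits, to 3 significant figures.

Propagation delay = 8100000 / 200000000 = 0.0405 s.
BDP = R × t_prop = 46400000000 × 0.0405 = 1879200000 bits.

1880000000 bits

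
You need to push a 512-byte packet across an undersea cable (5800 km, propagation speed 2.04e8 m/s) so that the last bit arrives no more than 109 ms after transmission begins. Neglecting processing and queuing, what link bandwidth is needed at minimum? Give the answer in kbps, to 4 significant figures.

L = 4096 bits.
Propagation delay = 5800000 / 204000000 = 28.4314 ms.
Transmission budget = 109 − 28.4314 = 80.5686 ms.
R ≥ L / t_tx = 4096 bits / 0.0805686 s = 50.84 kbps.

50.84 kbps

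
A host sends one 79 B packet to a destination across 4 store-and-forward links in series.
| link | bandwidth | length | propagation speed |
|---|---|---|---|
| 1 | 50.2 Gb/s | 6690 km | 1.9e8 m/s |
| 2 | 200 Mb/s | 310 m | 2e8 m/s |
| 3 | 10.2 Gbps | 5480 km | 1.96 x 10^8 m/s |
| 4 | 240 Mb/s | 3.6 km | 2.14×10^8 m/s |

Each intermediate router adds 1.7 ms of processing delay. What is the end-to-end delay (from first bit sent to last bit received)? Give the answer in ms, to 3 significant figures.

68.3 ms

L = 79 × 8 = 632 bits.
Transmission delays (L/R per hop): 1.25896e-05, 0.00316, 6.19608e-05, 0.00263333 ms; sum = 0.00586788 ms.
Propagation delays (d/s per hop): 35.2105, 0.00155, 27.9592, 0.0168224 ms; sum = 63.1881 ms.
Processing at 3 router(s): 3 × 1.7 ms = 5.1 ms.
End-to-end = 68.3 ms.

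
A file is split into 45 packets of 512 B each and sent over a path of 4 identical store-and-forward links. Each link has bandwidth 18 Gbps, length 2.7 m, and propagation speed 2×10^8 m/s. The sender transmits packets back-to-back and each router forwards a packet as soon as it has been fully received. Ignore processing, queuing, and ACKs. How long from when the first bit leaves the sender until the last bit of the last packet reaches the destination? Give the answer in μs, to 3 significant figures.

11.0 μs

Per-hop transmission t_tx = L/R = 4096/18000000000 = 0.227556 μs.
Per-hop propagation t_prop = 2.7/200000000 = 0.0135 μs.
Pipeline fill: first packet needs 4·t_tx to clear all hops; remaining 44 packets each add one t_tx.
Total = (4+45-1)·t_tx + 4·t_prop = 48·0.227556 + 4·0.0135 = 11.0 μs.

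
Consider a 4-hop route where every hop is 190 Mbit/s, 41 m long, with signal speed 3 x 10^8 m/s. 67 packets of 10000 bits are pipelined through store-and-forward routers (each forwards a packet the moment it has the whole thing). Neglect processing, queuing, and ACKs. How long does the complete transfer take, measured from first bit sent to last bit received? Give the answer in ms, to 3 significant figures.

3.68 ms

Per-hop transmission t_tx = L/R = 10000/190000000 = 0.0526316 ms.
Per-hop propagation t_prop = 41/300000000 = 0.000136667 ms.
Pipeline fill: first packet needs 4·t_tx to clear all hops; remaining 66 packets each add one t_tx.
Total = (4+67-1)·t_tx + 4·t_prop = 70·0.0526316 + 4·0.000136667 = 3.68 ms.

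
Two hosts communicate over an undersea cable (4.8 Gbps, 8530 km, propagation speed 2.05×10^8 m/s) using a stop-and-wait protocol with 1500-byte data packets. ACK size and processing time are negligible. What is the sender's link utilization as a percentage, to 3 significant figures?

t_tx = L/R = 12000/4800000000 = 2.5e-06 s.
t_prop = 8530000/2.05e+08 = 0.0416098 s; RTT = 0.0832195 s.
Cycle = t_tx + RTT = 0.083222 s.
Utilization = t_tx / cycle = 2.5e-06/0.083222 = 0.00300 %.

0.00300 %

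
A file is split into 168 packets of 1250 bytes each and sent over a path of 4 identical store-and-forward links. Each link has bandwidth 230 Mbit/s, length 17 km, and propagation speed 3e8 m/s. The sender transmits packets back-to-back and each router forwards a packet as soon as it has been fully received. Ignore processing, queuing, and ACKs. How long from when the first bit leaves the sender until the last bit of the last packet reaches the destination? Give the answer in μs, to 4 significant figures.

7661 μs

Per-hop transmission t_tx = L/R = 10000/230000000 = 43.4783 μs.
Per-hop propagation t_prop = 17000/300000000 = 56.6667 μs.
Pipeline fill: first packet needs 4·t_tx to clear all hops; remaining 167 packets each add one t_tx.
Total = (4+168-1)·t_tx + 4·t_prop = 171·43.4783 + 4·56.6667 = 7661 μs.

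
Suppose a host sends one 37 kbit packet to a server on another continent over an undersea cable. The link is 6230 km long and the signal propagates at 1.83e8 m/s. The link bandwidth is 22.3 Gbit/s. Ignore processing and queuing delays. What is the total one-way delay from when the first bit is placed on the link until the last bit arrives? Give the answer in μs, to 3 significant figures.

L = 37000 bits.
Transmission delay = L/R = 37000 / 22300000000 = 1.65919 μs.
Propagation delay = d/s = 6230000 m / 183000000 m/s = 34043.7 μs.
Total = 34000 μs.

34000 μs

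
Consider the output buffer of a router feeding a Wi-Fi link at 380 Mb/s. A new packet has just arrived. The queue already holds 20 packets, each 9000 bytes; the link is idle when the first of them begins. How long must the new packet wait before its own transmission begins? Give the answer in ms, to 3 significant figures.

Each queued packet: L/R = 72000/380000000 = 0.189474 ms.
20 queued → 3.78947 ms.
Queuing delay = 3.79 ms.

3.79 ms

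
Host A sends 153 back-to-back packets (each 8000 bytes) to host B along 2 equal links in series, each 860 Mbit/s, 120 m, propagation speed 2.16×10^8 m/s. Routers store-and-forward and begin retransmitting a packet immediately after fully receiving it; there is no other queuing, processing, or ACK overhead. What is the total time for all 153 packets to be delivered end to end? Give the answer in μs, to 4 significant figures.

11460 μs

Per-hop transmission t_tx = L/R = 64000/860000000 = 74.4186 μs.
Per-hop propagation t_prop = 120/216000000 = 0.555556 μs.
Pipeline fill: first packet needs 2·t_tx to clear all hops; remaining 152 packets each add one t_tx.
Total = (2+153-1)·t_tx + 2·t_prop = 154·74.4186 + 2·0.555556 = 11460 μs.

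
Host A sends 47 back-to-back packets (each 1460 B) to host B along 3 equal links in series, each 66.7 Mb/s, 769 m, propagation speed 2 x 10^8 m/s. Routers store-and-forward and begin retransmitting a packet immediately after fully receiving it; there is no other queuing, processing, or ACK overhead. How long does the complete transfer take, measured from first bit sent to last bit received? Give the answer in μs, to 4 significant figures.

Per-hop transmission t_tx = L/R = 11680/66700000 = 175.112 μs.
Per-hop propagation t_prop = 769/200000000 = 3.845 μs.
Pipeline fill: first packet needs 3·t_tx to clear all hops; remaining 46 packets each add one t_tx.
Total = (3+47-1)·t_tx + 3·t_prop = 49·175.112 + 3·3.845 = 8592 μs.

8592 μs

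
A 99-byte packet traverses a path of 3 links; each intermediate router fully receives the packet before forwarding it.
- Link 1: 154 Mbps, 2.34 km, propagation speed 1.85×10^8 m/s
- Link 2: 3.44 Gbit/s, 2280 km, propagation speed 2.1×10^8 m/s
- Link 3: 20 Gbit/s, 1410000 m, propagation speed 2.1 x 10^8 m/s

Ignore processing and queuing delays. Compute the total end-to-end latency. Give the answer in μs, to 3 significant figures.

L = 99 × 8 = 792 bits.
Transmission delays (L/R per hop): 5.14286, 0.230233, 0.0396 μs; sum = 5.41269 μs.
Propagation delays (d/s per hop): 12.6486, 10857.1, 6714.29 μs; sum = 17584.1 μs.
End-to-end = 17600 μs.

17600 μs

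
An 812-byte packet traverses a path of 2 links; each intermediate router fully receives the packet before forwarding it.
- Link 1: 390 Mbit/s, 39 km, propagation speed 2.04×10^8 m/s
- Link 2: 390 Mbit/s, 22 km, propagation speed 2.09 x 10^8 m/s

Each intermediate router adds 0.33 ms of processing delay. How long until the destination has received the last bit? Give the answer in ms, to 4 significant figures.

0.6598 ms

L = 812 × 8 = 6496 bits.
Transmission delay per hop = L/R = 6496/390000000 = 0.0166564 ms; 2 hops → 0.0333128 ms.
Propagation delays (d/s per hop): 0.191176, 0.105263 ms; sum = 0.29644 ms.
Processing at 1 router(s): 1 × 0.33 ms = 0.33 ms.
End-to-end = 0.6598 ms.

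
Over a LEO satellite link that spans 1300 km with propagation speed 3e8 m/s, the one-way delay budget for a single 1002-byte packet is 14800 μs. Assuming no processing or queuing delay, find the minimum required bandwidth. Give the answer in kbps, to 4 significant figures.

765.9 kbps

L = 8016 bits.
Propagation delay = 1300000 / 300000000 = 4333.33 μs.
Transmission budget = 14800 − 4333.33 = 10466.7 μs.
R ≥ L / t_tx = 8016 bits / 0.0104667 s = 765.9 kbps.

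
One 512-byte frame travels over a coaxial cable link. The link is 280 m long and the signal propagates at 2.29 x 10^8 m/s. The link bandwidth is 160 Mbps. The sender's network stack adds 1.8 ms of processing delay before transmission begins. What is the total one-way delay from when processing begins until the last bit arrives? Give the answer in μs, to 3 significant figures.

L = 512 × 8 = 4096 bits.
Transmission delay = L/R = 4096 / 160000000 = 25.6 μs.
Propagation delay = d/s = 280 m / 229000000 m/s = 1.22271 μs.
Plus processing delay 1.8 ms = 1800 μs.
Total = 1830 μs.

1830 μs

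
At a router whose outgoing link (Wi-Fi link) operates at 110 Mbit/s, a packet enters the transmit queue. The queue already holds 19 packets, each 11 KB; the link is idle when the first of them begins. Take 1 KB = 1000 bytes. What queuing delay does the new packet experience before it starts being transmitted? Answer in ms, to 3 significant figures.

15.2 ms

Each queued packet: L/R = 88000/110000000 = 0.8 ms.
19 queued → 15.2 ms.
Queuing delay = 15.2 ms.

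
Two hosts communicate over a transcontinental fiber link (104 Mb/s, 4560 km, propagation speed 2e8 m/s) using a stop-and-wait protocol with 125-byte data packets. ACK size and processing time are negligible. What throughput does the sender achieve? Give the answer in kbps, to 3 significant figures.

t_tx = L/R = 1000/104000000 = 9.61538e-06 s.
t_prop = 4560000/200000000 = 0.0228 s; RTT = 0.0456 s.
Cycle = t_tx + RTT = 0.0456096 s.
Throughput = L / cycle = 1000 / 0.0456096 = 21.9 kbps.

21.9 kbps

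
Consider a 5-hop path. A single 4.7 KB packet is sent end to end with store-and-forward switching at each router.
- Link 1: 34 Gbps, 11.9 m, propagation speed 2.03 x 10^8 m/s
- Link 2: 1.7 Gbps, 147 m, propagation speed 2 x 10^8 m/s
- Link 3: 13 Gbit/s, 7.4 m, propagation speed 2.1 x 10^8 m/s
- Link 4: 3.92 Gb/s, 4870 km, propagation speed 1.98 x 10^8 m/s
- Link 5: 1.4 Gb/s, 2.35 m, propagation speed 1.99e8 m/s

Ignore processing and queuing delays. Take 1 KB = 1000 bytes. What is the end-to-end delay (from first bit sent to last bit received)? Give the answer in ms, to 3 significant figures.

24.7 ms

L = 37600 bits.
Transmission delays (L/R per hop): 0.00110588, 0.0221176, 0.00289231, 0.00959184, 0.0268571 ms; sum = 0.0625648 ms.
Propagation delays (d/s per hop): 5.86207e-05, 0.000735, 3.52381e-05, 24.596, 1.1809e-05 ms; sum = 24.5968 ms.
End-to-end = 24.7 ms.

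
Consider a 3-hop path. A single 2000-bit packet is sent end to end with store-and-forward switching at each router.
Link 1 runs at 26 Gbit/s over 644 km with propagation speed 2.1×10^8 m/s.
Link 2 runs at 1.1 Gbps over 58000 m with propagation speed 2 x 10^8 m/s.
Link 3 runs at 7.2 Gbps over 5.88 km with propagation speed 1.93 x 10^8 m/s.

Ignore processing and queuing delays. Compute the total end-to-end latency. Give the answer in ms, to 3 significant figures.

3.39 ms

Transmission delays (L/R per hop): 7.69231e-05, 0.00181818, 0.000277778 ms; sum = 0.00217288 ms.
Propagation delays (d/s per hop): 3.06667, 0.29, 0.0304663 ms; sum = 3.38713 ms.
End-to-end = 3.39 ms.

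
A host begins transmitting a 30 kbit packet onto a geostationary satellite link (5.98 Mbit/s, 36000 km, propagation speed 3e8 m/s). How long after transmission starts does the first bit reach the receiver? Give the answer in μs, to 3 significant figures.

120000 μs

First bit experiences only propagation delay: d/s = 36000000/300000000 = 120000 μs.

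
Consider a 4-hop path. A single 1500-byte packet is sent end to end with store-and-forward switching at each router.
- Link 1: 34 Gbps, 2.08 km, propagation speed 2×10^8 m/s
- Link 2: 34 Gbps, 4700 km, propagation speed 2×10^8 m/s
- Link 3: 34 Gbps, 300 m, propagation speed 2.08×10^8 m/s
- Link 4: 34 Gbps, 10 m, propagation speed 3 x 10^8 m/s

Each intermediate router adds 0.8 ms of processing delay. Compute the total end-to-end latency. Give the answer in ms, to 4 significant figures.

L = 1500 × 8 = 12000 bits.
Transmission delay per hop = L/R = 12000/34000000000 = 0.000352941 ms; 4 hops → 0.00141176 ms.
Propagation delays (d/s per hop): 0.0104, 23.5, 0.00144231, 3.33333e-05 ms; sum = 23.5119 ms.
Processing at 3 router(s): 3 × 0.8 ms = 2.4 ms.
End-to-end = 25.91 ms.

25.91 ms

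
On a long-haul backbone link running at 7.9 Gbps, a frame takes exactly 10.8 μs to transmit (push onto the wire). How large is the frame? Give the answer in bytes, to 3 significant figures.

L = R × t_tx = 7900000000 b/s × 1.08e-05 s = 85320 bits.
In bytes: 85320 / 8 = 10700 bytes.

10700 bytes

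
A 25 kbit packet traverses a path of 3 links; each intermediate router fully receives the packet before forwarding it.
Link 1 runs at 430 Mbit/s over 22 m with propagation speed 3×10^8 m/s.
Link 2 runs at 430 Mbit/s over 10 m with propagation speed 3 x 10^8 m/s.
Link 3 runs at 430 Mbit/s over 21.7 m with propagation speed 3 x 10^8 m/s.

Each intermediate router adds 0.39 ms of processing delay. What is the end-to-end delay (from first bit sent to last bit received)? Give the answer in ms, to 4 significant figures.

0.9546 ms

L = 25000 bits.
Transmission delay per hop = L/R = 25000/430000000 = 0.0581395 ms; 3 hops → 0.174419 ms.
Propagation delays (d/s per hop): 7.33333e-05, 3.33333e-05, 7.23333e-05 ms; sum = 0.000179 ms.
Processing at 2 router(s): 2 × 0.39 ms = 0.78 ms.
End-to-end = 0.9546 ms.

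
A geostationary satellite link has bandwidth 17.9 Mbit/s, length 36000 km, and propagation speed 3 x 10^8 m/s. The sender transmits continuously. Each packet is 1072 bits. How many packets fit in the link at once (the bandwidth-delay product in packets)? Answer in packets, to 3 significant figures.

2000 packets

Propagation delay = 36000000 / 300000000 = 0.12 s.
BDP = R × t_prop = 17900000 × 0.12 = 2148000 bits.
In packets of 1072 bits: 2000 packets.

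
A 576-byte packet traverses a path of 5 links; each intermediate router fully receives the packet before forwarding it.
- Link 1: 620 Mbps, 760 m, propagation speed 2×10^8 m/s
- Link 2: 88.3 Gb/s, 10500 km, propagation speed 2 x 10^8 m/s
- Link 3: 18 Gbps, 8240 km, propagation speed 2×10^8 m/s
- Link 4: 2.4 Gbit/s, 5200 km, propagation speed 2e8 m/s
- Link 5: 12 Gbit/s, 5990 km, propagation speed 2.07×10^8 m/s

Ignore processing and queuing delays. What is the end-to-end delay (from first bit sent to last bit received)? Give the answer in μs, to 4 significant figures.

148700 μs

L = 576 × 8 = 4608 bits.
Transmission delays (L/R per hop): 7.43226, 0.0521857, 0.256, 1.92, 0.384 μs; sum = 10.0444 μs.
Propagation delays (d/s per hop): 3.8, 52500, 41200, 26000, 28937.2 μs; sum = 148641 μs.
End-to-end = 148700 μs.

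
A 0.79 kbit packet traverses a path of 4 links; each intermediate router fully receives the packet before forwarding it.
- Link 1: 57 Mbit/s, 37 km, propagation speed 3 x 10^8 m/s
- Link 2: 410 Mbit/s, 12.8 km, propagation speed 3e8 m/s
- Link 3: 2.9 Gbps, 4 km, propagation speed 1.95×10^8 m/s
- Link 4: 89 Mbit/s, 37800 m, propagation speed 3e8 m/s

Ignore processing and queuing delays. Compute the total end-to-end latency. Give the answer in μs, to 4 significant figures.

L = 790 bits.
Transmission delays (L/R per hop): 13.8596, 1.92683, 0.272414, 8.8764 μs; sum = 24.9353 μs.
Propagation delays (d/s per hop): 123.333, 42.6667, 20.5128, 126 μs; sum = 312.513 μs.
End-to-end = 337.4 μs.

337.4 μs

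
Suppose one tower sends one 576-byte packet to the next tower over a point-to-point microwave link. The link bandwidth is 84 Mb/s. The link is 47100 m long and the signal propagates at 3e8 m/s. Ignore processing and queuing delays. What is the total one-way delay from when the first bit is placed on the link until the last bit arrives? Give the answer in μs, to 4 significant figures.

L = 576 × 8 = 4608 bits.
Transmission delay = L/R = 4608 / 84000000 = 54.8571 μs.
Propagation delay = d/s = 47100 m / 300000000 m/s = 157 μs.
Total = 211.9 μs.

211.9 μs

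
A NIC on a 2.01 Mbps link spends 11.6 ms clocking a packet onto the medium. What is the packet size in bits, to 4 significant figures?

L = R × t_tx = 2.01e+06 b/s × 0.0116 s = 23316 bits.

23320 bits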